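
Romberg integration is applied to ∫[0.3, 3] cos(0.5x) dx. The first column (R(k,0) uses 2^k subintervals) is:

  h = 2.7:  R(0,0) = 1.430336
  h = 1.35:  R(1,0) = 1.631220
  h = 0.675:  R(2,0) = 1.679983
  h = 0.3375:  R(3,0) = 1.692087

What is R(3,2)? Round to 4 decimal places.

Richardson extrapolation on the trapezoidal column (denominator 4−1=3):
R(2,1) = (4·1.679983 − 1.631220) / 3 = 1.696237
R(3,1) = 1.692087 + (1.692087 − 1.679983)/3 = 1.696122
R(3,2) = (16·1.696122 − 1.696237) / 15 = 1.696114

1.6961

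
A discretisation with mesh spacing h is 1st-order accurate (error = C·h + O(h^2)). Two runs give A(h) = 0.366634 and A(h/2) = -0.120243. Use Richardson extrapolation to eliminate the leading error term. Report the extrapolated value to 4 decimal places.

-0.6071

Extrapolated value = (2·A(h/2) − A(h)) / (2 − 1)
= (2·(-0.120243) − 0.366634) / 1
= -0.607120 / 1 = -0.607120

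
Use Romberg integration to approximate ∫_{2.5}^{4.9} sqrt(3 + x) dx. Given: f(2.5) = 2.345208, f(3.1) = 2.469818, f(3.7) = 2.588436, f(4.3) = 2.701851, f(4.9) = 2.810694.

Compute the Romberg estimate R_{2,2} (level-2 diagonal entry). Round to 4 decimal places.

R_{0,0} (trapezoid, 1 panel, h=2.4000): 6.187082
R_{1,0} (trapezoid, 2 panels, h=1.2000): 6.199664
R_{2,0} (trapezoid, 4 panels, h=0.6000): 6.202834
R_{1,1} = 6.199664 + (6.199664 − 6.187082)/3 = 6.203858
R_{2,1} = 6.202834 + (6.202834 − 6.199664)/3 = 6.203891
R_{2,2} = 6.203891 + (6.203891 − 6.203858)/15 = 6.203893

6.2039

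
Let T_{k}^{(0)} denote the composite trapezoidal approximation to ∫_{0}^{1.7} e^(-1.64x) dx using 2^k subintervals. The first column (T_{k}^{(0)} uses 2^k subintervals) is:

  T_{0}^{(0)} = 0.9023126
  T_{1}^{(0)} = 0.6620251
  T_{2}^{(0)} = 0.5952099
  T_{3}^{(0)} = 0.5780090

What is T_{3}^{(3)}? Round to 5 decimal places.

0.57223

T_{1}^{(1)} = (4·0.6620251 − 0.9023126) / 3 = 0.5819293
T_{2}^{(1)} = 0.5952099 + (0.5952099 − 0.6620251)/3 = 0.5729382
T_{3}^{(1)} = 0.5780090 + (0.5780090 − 0.5952099)/3 = 0.5722754
T_{2}^{(2)} = 0.5729382 + (0.5729382 − 0.5819293)/15 = 0.5723388
T_{3}^{(2)} = 0.5722754 + (0.5722754 − 0.5729382)/15 = 0.5722312
T_{3}^{(3)} = 0.5722312 + (0.5722312 − 0.5723388)/63 = 0.5722295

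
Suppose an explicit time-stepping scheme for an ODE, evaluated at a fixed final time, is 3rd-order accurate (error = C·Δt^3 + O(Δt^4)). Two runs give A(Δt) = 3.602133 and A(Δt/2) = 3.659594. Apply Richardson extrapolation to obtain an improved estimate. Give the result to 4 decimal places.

The leading error scales as Δt^3; refining by a factor of 2 reduces it by 2^3 = 8.
Extrapolated value = (8·A(Δt/2) − A(Δt)) / (8 − 1)
= (8·3.659594 − 3.602133) / 7
= 25.674619 / 7 = 3.667803

3.6678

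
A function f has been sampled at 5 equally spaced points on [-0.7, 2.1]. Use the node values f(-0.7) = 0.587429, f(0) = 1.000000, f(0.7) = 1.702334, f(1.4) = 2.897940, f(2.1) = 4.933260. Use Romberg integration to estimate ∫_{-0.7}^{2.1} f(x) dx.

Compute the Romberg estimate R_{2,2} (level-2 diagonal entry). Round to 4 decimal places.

5.7184

R_{0,0} (trapezoid, 1 panel, h=2.8000): 7.728965
R_{1,0} (trapezoid, 2 panels, h=1.4000): 6.247750
R_{2,0} (trapezoid, 4 panels, h=0.7000): 5.852433
R_{1,1} = 6.247750 + (6.247750 − 7.728965)/3 = 5.754012
R_{2,1} = 5.852433 + (5.852433 − 6.247750)/3 = 5.720661
R_{2,2} = 5.720661 + (5.720661 − 5.754012)/15 = 5.718438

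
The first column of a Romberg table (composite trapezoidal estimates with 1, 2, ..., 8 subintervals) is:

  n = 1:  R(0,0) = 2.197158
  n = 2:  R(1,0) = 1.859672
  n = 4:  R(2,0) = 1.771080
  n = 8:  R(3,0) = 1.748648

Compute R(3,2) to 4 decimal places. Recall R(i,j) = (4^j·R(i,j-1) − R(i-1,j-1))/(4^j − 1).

Richardson extrapolation on the trapezoidal column (denominator 4−1=3):
R(2,1) = (4·1.771080 − 1.859672) / 3 = 1.741549
R(3,1) = 1.748648 + (1.748648 − 1.771080)/3 = 1.741171
R(3,2) = 1.741171 + (1.741171 − 1.741549)/15 = 1.741146

1.7411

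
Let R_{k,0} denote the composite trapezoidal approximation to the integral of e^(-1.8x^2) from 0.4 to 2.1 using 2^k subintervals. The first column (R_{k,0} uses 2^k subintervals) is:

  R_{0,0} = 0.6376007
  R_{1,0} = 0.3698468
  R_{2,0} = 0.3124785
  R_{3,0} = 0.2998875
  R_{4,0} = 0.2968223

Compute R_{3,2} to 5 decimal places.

Richardson extrapolation on the trapezoidal column (denominator 4−1=3):
R_{2,1} = (4·0.3124785 − 0.3698468) / 3 = 0.2933557
R_{3,1} = 0.2998875 + (0.2998875 − 0.3124785)/3 = 0.2956905
R_{3,2} = 0.2956905 + (0.2956905 − 0.2933557)/15 = 0.2958462
(Column j=1 coincides with Simpson's rule on the same nodes.)

0.29585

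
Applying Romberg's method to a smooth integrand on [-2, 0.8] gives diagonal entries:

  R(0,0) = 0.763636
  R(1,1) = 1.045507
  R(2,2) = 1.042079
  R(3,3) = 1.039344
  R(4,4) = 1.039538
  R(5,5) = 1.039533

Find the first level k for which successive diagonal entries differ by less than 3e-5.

|R(1,1) − R(0,0)| = 0.281871 ≥ 3e-5
|R(2,2) − R(1,1)| = 0.003428 ≥ 3e-5
|R(3,3) − R(2,2)| = 0.002735 ≥ 3e-5
|R(4,4) − R(3,3)| = 0.000194 ≥ 3e-5
|R(5,5) − R(4,4)| = 0.000005 < 3e-5

k = 5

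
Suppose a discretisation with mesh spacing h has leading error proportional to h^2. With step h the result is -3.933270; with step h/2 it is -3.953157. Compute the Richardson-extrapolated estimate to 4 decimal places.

Extrapolated value = (4·A(h/2) − A(h)) / (4 − 1)
= (4·(-3.953157) − (-3.933270)) / 3
= -11.879358 / 3 = -3.959786

-3.9598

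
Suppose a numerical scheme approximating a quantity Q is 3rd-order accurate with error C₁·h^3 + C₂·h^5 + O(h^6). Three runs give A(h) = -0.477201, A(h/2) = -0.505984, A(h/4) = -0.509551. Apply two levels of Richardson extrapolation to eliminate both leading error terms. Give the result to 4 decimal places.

-0.5101

First eliminate the h^3 term (factor 2^3 = 8):
  B₁ = (8·(-0.505984) − (-0.477201))/7 = -0.510096
  B₂ = (8·(-0.509551) − (-0.505984))/7 = -0.510061
Then eliminate the h^5 term (factor 2^5 = 32):
  (32·(-0.510061) − (-0.510096))/31 = -0.510060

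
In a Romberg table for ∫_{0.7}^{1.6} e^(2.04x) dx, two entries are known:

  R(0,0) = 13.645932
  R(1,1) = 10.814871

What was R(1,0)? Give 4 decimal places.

From R(1,1) = (4·R(1,0) − R(0,0))/3, solve for R(1,0):
4·R(1,0) = 3·10.814871 + 13.645932 = 46.090545
R(1,0) = 11.522636

11.5226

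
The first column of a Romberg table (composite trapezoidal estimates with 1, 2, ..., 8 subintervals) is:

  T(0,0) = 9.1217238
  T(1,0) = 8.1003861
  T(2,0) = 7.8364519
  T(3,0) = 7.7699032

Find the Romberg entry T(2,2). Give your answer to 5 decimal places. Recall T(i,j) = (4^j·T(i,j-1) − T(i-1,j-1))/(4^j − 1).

Richardson extrapolation on the trapezoidal column (denominator 4−1=3):
T(1,1) = (4·8.1003861 − 9.1217238) / 3 = 7.7599402
T(2,1) = (4·7.8364519 − 8.1003861) / 3 = 7.7484738
T(2,2) = 7.7484738 + (7.7484738 − 7.7599402)/15 = 7.7477094

7.74771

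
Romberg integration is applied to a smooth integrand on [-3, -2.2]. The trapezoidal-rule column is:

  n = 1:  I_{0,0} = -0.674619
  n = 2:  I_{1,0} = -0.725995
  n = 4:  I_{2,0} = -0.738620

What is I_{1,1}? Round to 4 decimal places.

Richardson extrapolation on the trapezoidal column (denominator 4−1=3):
I_{1,1} = -0.725995 + (-0.725995 − (-0.674619))/3 = -0.743120

-0.7431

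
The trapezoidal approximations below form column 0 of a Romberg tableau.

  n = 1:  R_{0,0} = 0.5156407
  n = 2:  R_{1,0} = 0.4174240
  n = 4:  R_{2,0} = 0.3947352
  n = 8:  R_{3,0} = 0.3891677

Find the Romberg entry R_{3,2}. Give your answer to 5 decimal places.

Richardson extrapolation on the trapezoidal column (denominator 4−1=3):
R_{2,1} = 0.3947352 + (0.3947352 − 0.4174240)/3 = 0.3871723
R_{3,1} = 0.3891677 + (0.3891677 − 0.3947352)/3 = 0.3873119
R_{3,2} = (16·0.3873119 − 0.3871723) / 15 = 0.3873212

0.38732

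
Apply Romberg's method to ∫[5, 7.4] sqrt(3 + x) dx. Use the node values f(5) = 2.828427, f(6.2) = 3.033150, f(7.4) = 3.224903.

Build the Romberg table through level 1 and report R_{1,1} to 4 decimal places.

R_{0,0} (trapezoid, 1 panel, h=2.4000): 7.263996
R_{1,0} (trapezoid, 2 panels, h=1.2000): 7.271778
R_{1,1} = 7.271778 + (7.271778 − 7.263996)/3 = 7.274372

7.2744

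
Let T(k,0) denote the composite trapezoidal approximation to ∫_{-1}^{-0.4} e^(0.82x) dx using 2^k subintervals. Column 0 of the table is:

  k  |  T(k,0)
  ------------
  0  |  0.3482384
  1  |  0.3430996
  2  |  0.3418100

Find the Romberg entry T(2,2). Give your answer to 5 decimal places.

0.34138

Richardson extrapolation on the trapezoidal column (denominator 4−1=3):
T(1,1) = 0.3430996 + (0.3430996 − 0.3482384)/3 = 0.3413867
T(2,1) = 0.3418100 + (0.3418100 − 0.3430996)/3 = 0.3413801
T(2,2) = 0.3413801 + (0.3413801 − 0.3413867)/15 = 0.3413797
(Column j=1 coincides with Simpson's rule on the same nodes.)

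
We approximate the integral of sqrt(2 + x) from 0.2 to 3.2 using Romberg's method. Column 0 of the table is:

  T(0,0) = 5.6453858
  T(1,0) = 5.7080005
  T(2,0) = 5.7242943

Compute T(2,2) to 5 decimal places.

5.72978

Richardson extrapolation on the trapezoidal column (denominator 4−1=3):
T(1,1) = (4·5.7080005 − 5.6453858) / 3 = 5.7288721
T(2,1) = 5.7242943 + (5.7242943 − 5.7080005)/3 = 5.7297256
T(2,2) = (16·5.7297256 − 5.7288721) / 15 = 5.7297825
(Column j=1 coincides with Simpson's rule on the same nodes.)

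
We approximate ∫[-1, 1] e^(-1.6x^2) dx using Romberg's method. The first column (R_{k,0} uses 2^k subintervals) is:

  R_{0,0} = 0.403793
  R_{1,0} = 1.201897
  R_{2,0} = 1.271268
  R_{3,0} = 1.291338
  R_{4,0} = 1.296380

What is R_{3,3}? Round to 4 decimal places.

Richardson extrapolation on the trapezoidal column (denominator 4−1=3):
R_{1,1} = (4·1.201897 − 0.403793) / 3 = 1.467932
R_{2,1} = (4·1.271268 − 1.201897) / 3 = 1.294392
R_{3,1} = 1.291338 + (1.291338 − 1.271268)/3 = 1.298028
R_{2,2} = (16·1.294392 − 1.467932) / 15 = 1.282823
R_{3,2} = (16·1.298028 − 1.294392) / 15 = 1.298270
R_{3,3} = 1.298270 + (1.298270 − 1.282823)/63 = 1.298515

1.2985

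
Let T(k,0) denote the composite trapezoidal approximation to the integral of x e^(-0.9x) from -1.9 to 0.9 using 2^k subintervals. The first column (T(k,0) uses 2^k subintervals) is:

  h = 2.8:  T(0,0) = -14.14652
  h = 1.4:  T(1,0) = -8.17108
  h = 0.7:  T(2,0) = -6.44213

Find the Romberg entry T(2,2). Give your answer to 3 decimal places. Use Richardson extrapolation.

-5.845

Richardson extrapolation on the trapezoidal column (denominator 4−1=3):
T(1,1) = (4·(-8.17108) − (-14.14652)) / 3 = -6.17927
T(2,1) = (4·(-6.44213) − (-8.17108)) / 3 = -5.86581
T(2,2) = (16·(-5.86581) − (-6.17927)) / 15 = -5.84491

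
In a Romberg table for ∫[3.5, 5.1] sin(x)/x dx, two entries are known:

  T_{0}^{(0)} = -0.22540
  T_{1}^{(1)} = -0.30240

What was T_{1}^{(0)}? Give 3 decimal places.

-0.283

From T_{1}^{(1)} = (4·T_{1}^{(0)} − T_{0}^{(0)})/3, solve for T_{1}^{(0)}:
4·T_{1}^{(0)} = 3·(-0.30240) + (-0.22540) = -1.13260
T_{1}^{(0)} = -0.28315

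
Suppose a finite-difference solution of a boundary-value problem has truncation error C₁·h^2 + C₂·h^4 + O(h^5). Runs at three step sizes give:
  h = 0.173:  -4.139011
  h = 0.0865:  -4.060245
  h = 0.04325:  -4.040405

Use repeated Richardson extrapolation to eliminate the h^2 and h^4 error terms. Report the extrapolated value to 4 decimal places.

-4.0338

First eliminate the h^2 term (factor 2^2 = 4):
  B₁ = (4·(-4.060245) − (-4.139011))/3 = -4.033990
  B₂ = (4·(-4.040405) − (-4.060245))/3 = -4.033792
Then eliminate the h^4 term (factor 2^4 = 16):
  (16·(-4.033792) − (-4.033990))/15 = -4.033779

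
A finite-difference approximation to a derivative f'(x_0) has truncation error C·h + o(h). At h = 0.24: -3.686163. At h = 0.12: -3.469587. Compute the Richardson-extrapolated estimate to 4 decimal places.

-3.2530

The leading error scales as h; refining by a factor of 2 reduces it by 2^1 = 2.
Extrapolated value = (2·A(h/2) − A(h)) / (2 − 1)
= (2·(-3.469587) − (-3.686163)) / 1
= -3.253011 / 1 = -3.253011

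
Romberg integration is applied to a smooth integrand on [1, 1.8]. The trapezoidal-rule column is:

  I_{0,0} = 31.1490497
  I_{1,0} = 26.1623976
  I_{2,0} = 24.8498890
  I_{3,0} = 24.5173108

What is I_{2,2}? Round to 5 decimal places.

I_{1,1} = 26.1623976 + (26.1623976 − 31.1490497)/3 = 24.5001802
I_{2,1} = 24.8498890 + (24.8498890 − 26.1623976)/3 = 24.4123861
I_{2,2} = (16·24.4123861 − 24.5001802) / 15 = 24.4065332

24.40653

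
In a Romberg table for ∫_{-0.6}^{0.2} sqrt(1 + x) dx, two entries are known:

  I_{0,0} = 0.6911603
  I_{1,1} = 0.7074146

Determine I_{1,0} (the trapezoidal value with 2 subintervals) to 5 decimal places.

From I_{1,1} = (4·I_{1,0} − I_{0,0})/3, solve for I_{1,0}:
4·I_{1,0} = 3·0.7074146 + 0.6911603 = 2.8134041
I_{1,0} = 0.7033510

0.70335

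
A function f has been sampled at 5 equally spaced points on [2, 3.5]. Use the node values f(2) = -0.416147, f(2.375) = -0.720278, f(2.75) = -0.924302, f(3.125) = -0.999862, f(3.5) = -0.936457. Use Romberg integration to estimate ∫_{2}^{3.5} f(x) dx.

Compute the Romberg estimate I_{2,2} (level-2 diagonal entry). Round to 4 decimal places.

-1.2601

I_{0,0} (trapezoid, 1 panel, h=1.5000): -1.014453
I_{1,0} (trapezoid, 2 panels, h=0.7500): -1.200453
I_{2,0} (trapezoid, 4 panels, h=0.3750): -1.245279
I_{1,1} = -1.200453 + (-1.200453 − (-1.014453))/3 = -1.262453
I_{2,1} = -1.245279 + (-1.245279 − (-1.200453))/3 = -1.260221
I_{2,2} = -1.260221 + (-1.260221 − (-1.262453))/15 = -1.260072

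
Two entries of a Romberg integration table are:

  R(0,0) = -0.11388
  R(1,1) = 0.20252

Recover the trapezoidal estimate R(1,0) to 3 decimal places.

From R(1,1) = (4·R(1,0) − R(0,0))/3, solve for R(1,0):
4·R(1,0) = 3·0.20252 + (-0.11388) = 0.49368
R(1,0) = 0.12342

0.123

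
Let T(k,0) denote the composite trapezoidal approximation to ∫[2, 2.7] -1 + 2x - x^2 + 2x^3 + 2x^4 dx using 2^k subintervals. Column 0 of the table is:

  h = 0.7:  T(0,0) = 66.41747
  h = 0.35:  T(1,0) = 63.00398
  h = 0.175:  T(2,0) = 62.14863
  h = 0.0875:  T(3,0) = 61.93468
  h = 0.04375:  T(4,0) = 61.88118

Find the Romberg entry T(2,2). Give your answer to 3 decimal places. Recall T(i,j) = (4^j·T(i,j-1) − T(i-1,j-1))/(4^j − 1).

Richardson extrapolation on the trapezoidal column (denominator 4−1=3):
T(1,1) = 63.00398 + (63.00398 − 66.41747)/3 = 61.86615
T(2,1) = 62.14863 + (62.14863 − 63.00398)/3 = 61.86351
T(2,2) = (16·61.86351 − 61.86615) / 15 = 61.86333
(Column j=1 coincides with Simpson's rule on the same nodes.)

61.863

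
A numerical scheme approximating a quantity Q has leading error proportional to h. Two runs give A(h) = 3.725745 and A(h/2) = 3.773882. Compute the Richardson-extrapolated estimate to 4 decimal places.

3.8220

Extrapolated value = (2·A(h/2) − A(h)) / (2 − 1)
= (2·3.773882 − 3.725745) / 1
= 3.822019 / 1 = 3.822019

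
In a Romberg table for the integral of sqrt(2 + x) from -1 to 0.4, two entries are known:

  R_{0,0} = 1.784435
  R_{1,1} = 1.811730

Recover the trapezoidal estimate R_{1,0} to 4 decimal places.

1.8049

From R_{1,1} = (4·R_{1,0} − R_{0,0})/3, solve for R_{1,0}:
4·R_{1,0} = 3·1.811730 + 1.784435 = 7.219625
R_{1,0} = 1.804906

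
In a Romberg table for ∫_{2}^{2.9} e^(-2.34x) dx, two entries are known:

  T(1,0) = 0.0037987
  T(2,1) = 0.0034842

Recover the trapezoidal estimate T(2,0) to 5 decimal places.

From T(2,1) = (4·T(2,0) − T(1,0))/3, solve for T(2,0):
4·T(2,0) = 3·0.0034842 + 0.0037987 = 0.0142513
T(2,0) = 0.0035628

0.00356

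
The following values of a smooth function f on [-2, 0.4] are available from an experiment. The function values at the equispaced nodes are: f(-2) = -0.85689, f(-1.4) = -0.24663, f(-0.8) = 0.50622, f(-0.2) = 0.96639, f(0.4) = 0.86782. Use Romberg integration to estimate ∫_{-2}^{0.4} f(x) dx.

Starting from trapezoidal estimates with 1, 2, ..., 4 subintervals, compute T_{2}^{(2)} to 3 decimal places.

T_{0}^{(0)} (trapezoid, 1 panel, h=2.4000): 0.01312
T_{1}^{(0)} (trapezoid, 2 panels, h=1.2000): 0.61402
T_{2}^{(0)} (trapezoid, 4 panels, h=0.6000): 0.73887
T_{1}^{(1)} = 0.61402 + (0.61402 − 0.01312)/3 = 0.81432
T_{2}^{(1)} = 0.73887 + (0.73887 − 0.61402)/3 = 0.78049
T_{2}^{(2)} = 0.78049 + (0.78049 − 0.81432)/15 = 0.77823

0.778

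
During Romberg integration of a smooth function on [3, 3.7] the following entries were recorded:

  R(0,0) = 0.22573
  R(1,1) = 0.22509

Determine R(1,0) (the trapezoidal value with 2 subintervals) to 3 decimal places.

0.225

From R(1,1) = (4·R(1,0) − R(0,0))/3, solve for R(1,0):
4·R(1,0) = 3·0.22509 + 0.22573 = 0.90100
R(1,0) = 0.22525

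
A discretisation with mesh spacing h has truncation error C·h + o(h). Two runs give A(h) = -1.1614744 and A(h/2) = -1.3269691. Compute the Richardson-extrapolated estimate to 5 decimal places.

-1.49246

The leading error scales as h; refining by a factor of 2 reduces it by 2^1 = 2.
Extrapolated value = (2·A(h/2) − A(h)) / (2 − 1)
= (2·(-1.3269691) − (-1.1614744)) / 1
= -1.4924638 / 1 = -1.4924638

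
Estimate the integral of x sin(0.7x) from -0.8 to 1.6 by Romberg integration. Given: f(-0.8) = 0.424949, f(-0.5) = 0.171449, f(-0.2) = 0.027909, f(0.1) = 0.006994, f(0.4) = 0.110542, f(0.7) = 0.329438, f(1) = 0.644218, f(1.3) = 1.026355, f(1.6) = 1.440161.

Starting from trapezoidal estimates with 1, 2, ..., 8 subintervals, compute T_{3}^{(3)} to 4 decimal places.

T_{0}^{(0)} (trapezoid, 1 panel, h=2.4000): 2.238132
T_{1}^{(0)} (trapezoid, 2 panels, h=1.2000): 1.251716
T_{2}^{(0)} (trapezoid, 4 panels, h=0.6000): 1.029134
T_{3}^{(0)} (trapezoid, 8 panels, h=0.3000): 0.974838
T_{1}^{(1)} = 1.251716 + (1.251716 − 2.238132)/3 = 0.922911
T_{2}^{(1)} = 1.029134 + (1.029134 − 1.251716)/3 = 0.954940
T_{3}^{(1)} = 0.974838 + (0.974838 − 1.029134)/3 = 0.956739
T_{2}^{(2)} = 0.954940 + (0.954940 − 0.922911)/15 = 0.957075
T_{3}^{(2)} = 0.956739 + (0.956739 − 0.954940)/15 = 0.956859
T_{3}^{(3)} = 0.956859 + (0.956859 − 0.957075)/63 = 0.956856

0.9569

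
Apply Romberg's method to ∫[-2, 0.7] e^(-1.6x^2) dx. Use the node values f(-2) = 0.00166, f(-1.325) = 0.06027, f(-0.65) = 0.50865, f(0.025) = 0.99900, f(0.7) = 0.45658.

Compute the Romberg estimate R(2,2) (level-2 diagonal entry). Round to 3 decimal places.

1.296

R(0,0) (trapezoid, 1 panel, h=2.7000): 0.61862
R(1,0) (trapezoid, 2 panels, h=1.3500): 0.99599
R(2,0) (trapezoid, 4 panels, h=0.6750): 1.21300
R(1,1) = 0.99599 + (0.99599 − 0.61862)/3 = 1.12178
R(2,1) = 1.21300 + (1.21300 − 0.99599)/3 = 1.28534
R(2,2) = 1.28534 + (1.28534 − 1.12178)/15 = 1.29624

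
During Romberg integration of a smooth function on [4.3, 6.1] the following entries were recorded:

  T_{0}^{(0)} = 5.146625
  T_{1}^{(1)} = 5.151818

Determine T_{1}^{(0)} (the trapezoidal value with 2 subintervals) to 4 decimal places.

5.1505

From T_{1}^{(1)} = (4·T_{1}^{(0)} − T_{0}^{(0)})/3, solve for T_{1}^{(0)}:
4·T_{1}^{(0)} = 3·5.151818 + 5.146625 = 20.602079
T_{1}^{(0)} = 5.150520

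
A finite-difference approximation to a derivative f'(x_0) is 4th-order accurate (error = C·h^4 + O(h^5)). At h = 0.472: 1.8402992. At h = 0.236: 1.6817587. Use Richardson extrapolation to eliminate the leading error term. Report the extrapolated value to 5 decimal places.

The leading error scales as h^4; refining by a factor of 2 reduces it by 2^4 = 16.
Extrapolated value = (16·A(h/2) − A(h)) / (16 − 1)
= (16·1.6817587 − 1.8402992) / 15
= 25.0678400 / 15 = 1.6711893

1.67119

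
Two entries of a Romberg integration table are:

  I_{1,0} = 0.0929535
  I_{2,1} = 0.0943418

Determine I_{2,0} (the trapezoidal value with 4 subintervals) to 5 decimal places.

0.09399

From I_{2,1} = (4·I_{2,0} − I_{1,0})/3, solve for I_{2,0}:
4·I_{2,0} = 3·0.0943418 + 0.0929535 = 0.3759789
I_{2,0} = 0.0939947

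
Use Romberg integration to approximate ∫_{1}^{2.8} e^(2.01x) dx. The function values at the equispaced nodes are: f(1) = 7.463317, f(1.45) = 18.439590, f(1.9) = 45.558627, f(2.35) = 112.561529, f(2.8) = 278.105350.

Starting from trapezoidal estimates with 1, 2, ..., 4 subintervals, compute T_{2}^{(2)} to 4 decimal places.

T_{0}^{(0)} (trapezoid, 1 panel, h=1.8000): 257.011800
T_{1}^{(0)} (trapezoid, 2 panels, h=0.9000): 169.508664
T_{2}^{(0)} (trapezoid, 4 panels, h=0.4500): 143.704836
T_{1}^{(1)} = 169.508664 + (169.508664 − 257.011800)/3 = 140.340952
T_{2}^{(1)} = 143.704836 + (143.704836 − 169.508664)/3 = 135.103560
T_{2}^{(2)} = 135.103560 + (135.103560 − 140.340952)/15 = 134.754401

134.7544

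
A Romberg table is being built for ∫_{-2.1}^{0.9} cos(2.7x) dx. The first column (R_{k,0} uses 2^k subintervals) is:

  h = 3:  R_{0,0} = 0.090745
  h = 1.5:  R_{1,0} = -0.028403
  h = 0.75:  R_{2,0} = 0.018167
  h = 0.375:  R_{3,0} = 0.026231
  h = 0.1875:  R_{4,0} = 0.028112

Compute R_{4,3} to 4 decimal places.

Richardson extrapolation on the trapezoidal column (denominator 4−1=3):
R_{2,1} = (4·0.018167 − (-0.028403)) / 3 = 0.033690
R_{3,1} = (4·0.026231 − 0.018167) / 3 = 0.028919
R_{4,1} = 0.028112 + (0.028112 − 0.026231)/3 = 0.028739
R_{3,2} = 0.028919 + (0.028919 − 0.033690)/15 = 0.028601
R_{4,2} = 0.028739 + (0.028739 − 0.028919)/15 = 0.028727
R_{4,3} = 0.028727 + (0.028727 − 0.028601)/63 = 0.028729

0.0287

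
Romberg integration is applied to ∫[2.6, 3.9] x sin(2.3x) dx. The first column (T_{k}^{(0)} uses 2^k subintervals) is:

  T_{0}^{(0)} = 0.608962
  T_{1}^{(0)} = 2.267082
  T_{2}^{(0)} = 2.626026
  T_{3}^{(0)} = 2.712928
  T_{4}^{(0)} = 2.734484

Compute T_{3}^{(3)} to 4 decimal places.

T_{1}^{(1)} = 2.267082 + (2.267082 − 0.608962)/3 = 2.819789
T_{2}^{(1)} = 2.626026 + (2.626026 − 2.267082)/3 = 2.745674
T_{3}^{(1)} = 2.712928 + (2.712928 − 2.626026)/3 = 2.741895
T_{2}^{(2)} = (16·2.745674 − 2.819789) / 15 = 2.740733
T_{3}^{(2)} = (16·2.741895 − 2.745674) / 15 = 2.741643
T_{3}^{(3)} = (64·2.741643 − 2.740733) / 63 = 2.741657

2.7417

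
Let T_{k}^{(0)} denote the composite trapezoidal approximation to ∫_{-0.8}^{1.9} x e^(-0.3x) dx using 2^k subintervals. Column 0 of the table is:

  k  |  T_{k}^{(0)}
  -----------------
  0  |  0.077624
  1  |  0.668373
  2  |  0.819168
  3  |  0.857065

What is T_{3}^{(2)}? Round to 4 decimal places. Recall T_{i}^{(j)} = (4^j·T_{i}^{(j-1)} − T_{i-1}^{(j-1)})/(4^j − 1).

T_{2}^{(1)} = (4·0.819168 − 0.668373) / 3 = 0.869433
T_{3}^{(1)} = 0.857065 + (0.857065 − 0.819168)/3 = 0.869697
T_{3}^{(2)} = (16·0.869697 − 0.869433) / 15 = 0.869715

0.8697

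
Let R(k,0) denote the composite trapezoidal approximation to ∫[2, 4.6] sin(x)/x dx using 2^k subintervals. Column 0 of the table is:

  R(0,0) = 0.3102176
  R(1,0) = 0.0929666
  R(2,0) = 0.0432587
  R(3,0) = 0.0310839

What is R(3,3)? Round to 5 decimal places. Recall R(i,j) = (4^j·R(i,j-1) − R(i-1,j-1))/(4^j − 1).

0.02705

Richardson extrapolation on the trapezoidal column (denominator 4−1=3):
R(1,1) = 0.0929666 + (0.0929666 − 0.3102176)/3 = 0.0205496
R(2,1) = 0.0432587 + (0.0432587 − 0.0929666)/3 = 0.0266894
R(3,1) = 0.0310839 + (0.0310839 − 0.0432587)/3 = 0.0270256
R(2,2) = 0.0266894 + (0.0266894 − 0.0205496)/15 = 0.0270987
R(3,2) = (16·0.0270256 − 0.0266894) / 15 = 0.0270480
R(3,3) = (64·0.0270480 − 0.0270987) / 63 = 0.0270472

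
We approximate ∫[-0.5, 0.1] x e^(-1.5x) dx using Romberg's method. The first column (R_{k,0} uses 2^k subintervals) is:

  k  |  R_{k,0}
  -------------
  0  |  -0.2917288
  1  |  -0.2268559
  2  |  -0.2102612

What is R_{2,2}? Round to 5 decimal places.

R_{1,1} = -0.2268559 + (-0.2268559 − (-0.2917288))/3 = -0.2052316
R_{2,1} = -0.2102612 + (-0.2102612 − (-0.2268559))/3 = -0.2047296
R_{2,2} = -0.2047296 + (-0.2047296 − (-0.2052316))/15 = -0.2046961

-0.20470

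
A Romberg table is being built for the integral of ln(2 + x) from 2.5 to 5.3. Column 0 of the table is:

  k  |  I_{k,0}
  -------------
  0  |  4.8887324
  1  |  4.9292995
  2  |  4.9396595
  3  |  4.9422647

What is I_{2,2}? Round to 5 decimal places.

4.94313

I_{1,1} = 4.9292995 + (4.9292995 − 4.8887324)/3 = 4.9428219
I_{2,1} = 4.9396595 + (4.9396595 − 4.9292995)/3 = 4.9431128
I_{2,2} = 4.9431128 + (4.9431128 − 4.9428219)/15 = 4.9431322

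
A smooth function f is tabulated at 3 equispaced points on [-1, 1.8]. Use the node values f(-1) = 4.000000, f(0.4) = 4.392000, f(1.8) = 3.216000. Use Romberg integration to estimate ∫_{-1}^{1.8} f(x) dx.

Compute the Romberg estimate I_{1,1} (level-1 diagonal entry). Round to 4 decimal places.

11.5659

I_{0,0} (trapezoid, 1 panel, h=2.8000): 10.102400
I_{1,0} (trapezoid, 2 panels, h=1.4000): 11.200000
I_{1,1} = 11.200000 + (11.200000 − 10.102400)/3 = 11.565867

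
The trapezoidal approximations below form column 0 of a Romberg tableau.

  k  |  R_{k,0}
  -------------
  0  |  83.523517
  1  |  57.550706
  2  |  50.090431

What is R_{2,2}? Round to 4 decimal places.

Richardson extrapolation on the trapezoidal column (denominator 4−1=3):
R_{1,1} = (4·57.550706 − 83.523517) / 3 = 48.893102
R_{2,1} = (4·50.090431 − 57.550706) / 3 = 47.603673
R_{2,2} = 47.603673 + (47.603673 − 48.893102)/15 = 47.517711

47.5177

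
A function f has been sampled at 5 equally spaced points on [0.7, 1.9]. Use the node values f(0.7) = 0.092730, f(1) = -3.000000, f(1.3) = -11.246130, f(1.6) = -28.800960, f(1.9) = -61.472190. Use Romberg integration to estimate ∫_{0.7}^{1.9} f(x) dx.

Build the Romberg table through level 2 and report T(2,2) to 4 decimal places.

-21.0965

T(0,0) (trapezoid, 1 panel, h=1.2000): -36.827676
T(1,0) (trapezoid, 2 panels, h=0.6000): -25.161516
T(2,0) (trapezoid, 4 panels, h=0.3000): -22.121046
T(1,1) = -25.161516 + (-25.161516 − (-36.827676))/3 = -21.272796
T(2,1) = -22.121046 + (-22.121046 − (-25.161516))/3 = -21.107556
T(2,2) = -21.107556 + (-21.107556 − (-21.272796))/15 = -21.096540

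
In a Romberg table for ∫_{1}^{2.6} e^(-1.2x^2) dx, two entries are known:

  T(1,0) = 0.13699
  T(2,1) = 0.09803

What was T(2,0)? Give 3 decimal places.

From T(2,1) = (4·T(2,0) − T(1,0))/3, solve for T(2,0):
4·T(2,0) = 3·0.09803 + 0.13699 = 0.43108
T(2,0) = 0.10777

0.108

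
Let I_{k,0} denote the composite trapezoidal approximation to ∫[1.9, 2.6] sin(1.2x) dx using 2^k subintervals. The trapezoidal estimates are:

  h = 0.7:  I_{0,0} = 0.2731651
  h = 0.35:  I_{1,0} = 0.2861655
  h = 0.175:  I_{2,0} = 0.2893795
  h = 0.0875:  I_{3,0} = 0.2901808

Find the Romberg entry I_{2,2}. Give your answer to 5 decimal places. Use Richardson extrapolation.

Richardson extrapolation on the trapezoidal column (denominator 4−1=3):
I_{1,1} = 0.2861655 + (0.2861655 − 0.2731651)/3 = 0.2904990
I_{2,1} = 0.2893795 + (0.2893795 − 0.2861655)/3 = 0.2904508
I_{2,2} = 0.2904508 + (0.2904508 − 0.2904990)/15 = 0.2904476
(Column j=1 coincides with Simpson's rule on the same nodes.)

0.29045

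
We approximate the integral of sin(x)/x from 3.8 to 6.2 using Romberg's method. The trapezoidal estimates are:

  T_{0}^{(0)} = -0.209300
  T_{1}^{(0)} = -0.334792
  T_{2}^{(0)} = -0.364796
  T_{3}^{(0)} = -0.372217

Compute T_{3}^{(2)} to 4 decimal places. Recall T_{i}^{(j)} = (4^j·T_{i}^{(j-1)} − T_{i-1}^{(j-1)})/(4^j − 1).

-0.3747

Richardson extrapolation on the trapezoidal column (denominator 4−1=3):
T_{2}^{(1)} = -0.364796 + (-0.364796 − (-0.334792))/3 = -0.374797
T_{3}^{(1)} = (4·(-0.372217) − (-0.364796)) / 3 = -0.374691
T_{3}^{(2)} = (16·(-0.374691) − (-0.374797)) / 15 = -0.374684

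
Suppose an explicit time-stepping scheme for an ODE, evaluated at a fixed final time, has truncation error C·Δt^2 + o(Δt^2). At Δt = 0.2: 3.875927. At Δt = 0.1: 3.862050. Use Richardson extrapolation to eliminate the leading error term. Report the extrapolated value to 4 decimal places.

3.8574

The leading error scales as Δt^2; refining by a factor of 2 reduces it by 2^2 = 4.
Extrapolated value = (4·A(Δt/2) − A(Δt)) / (4 − 1)
= (4·3.862050 − 3.875927) / 3
= 11.572273 / 3 = 3.857424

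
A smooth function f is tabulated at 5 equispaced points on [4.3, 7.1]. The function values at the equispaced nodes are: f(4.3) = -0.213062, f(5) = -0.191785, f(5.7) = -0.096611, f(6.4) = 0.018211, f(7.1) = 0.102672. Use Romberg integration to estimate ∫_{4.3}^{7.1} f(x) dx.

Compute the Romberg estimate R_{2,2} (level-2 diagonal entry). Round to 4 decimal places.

-0.2329

R_{0,0} (trapezoid, 1 panel, h=2.8000): -0.154546
R_{1,0} (trapezoid, 2 panels, h=1.4000): -0.212528
R_{2,0} (trapezoid, 4 panels, h=0.7000): -0.227766
R_{1,1} = -0.212528 + (-0.212528 − (-0.154546))/3 = -0.231855
R_{2,1} = -0.227766 + (-0.227766 − (-0.212528))/3 = -0.232845
R_{2,2} = -0.232845 + (-0.232845 − (-0.231855))/15 = -0.232911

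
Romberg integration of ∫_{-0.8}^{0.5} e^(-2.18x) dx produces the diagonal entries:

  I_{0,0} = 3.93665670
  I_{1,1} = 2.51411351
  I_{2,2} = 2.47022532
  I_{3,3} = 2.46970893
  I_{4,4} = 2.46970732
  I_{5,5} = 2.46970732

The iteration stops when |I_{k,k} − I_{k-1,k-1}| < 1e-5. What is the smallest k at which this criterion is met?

k = 4

|I_{1,1} − I_{0,0}| = 1.42254319 ≥ 1e-5
|I_{2,2} − I_{1,1}| = 0.04388819 ≥ 1e-5
|I_{3,3} − I_{2,2}| = 0.00051639 ≥ 1e-5
|I_{4,4} − I_{3,3}| = 0.00000161 < 1e-5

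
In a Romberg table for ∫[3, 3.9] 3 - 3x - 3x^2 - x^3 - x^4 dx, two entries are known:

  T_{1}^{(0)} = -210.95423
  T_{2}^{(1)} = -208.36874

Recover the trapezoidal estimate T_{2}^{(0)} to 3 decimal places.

-209.015

From T_{2}^{(1)} = (4·T_{2}^{(0)} − T_{1}^{(0)})/3, solve for T_{2}^{(0)}:
4·T_{2}^{(0)} = 3·(-208.36874) + (-210.95423) = -836.06045
T_{2}^{(0)} = -209.01511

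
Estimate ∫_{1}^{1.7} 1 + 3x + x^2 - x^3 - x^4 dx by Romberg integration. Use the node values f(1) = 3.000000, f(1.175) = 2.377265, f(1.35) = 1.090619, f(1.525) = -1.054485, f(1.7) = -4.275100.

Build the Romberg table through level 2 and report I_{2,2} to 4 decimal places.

I_{0,0} (trapezoid, 1 panel, h=0.7000): -0.446285
I_{1,0} (trapezoid, 2 panels, h=0.3500): 0.158574
I_{2,0} (trapezoid, 4 panels, h=0.1750): 0.310774
I_{1,1} = 0.158574 + (0.158574 − (-0.446285))/3 = 0.360194
I_{2,1} = 0.310774 + (0.310774 − 0.158574)/3 = 0.361507
I_{2,2} = 0.361507 + (0.361507 − 0.360194)/15 = 0.361595

0.3616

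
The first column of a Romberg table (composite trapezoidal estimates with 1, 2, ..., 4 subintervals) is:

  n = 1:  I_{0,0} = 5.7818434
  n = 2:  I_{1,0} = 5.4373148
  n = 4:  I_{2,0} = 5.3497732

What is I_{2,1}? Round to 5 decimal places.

5.32059

Richardson extrapolation on the trapezoidal column (denominator 4−1=3):
I_{2,1} = (4·5.3497732 − 5.4373148) / 3 = 5.3205927
(Column j=1 coincides with Simpson's rule on the same nodes.)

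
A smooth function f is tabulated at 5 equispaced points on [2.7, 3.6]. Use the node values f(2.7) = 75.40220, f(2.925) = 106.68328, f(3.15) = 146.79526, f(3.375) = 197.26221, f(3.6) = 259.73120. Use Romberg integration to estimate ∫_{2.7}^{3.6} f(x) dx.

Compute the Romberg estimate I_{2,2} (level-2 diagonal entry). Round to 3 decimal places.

I_{0,0} (trapezoid, 1 panel, h=0.9000): 150.81003
I_{1,0} (trapezoid, 2 panels, h=0.4500): 141.46288
I_{2,0} (trapezoid, 4 panels, h=0.2250): 139.11918
I_{1,1} = 141.46288 + (141.46288 − 150.81003)/3 = 138.34716
I_{2,1} = 139.11918 + (139.11918 − 141.46288)/3 = 138.33795
I_{2,2} = 138.33795 + (138.33795 − 138.34716)/15 = 138.33734

138.337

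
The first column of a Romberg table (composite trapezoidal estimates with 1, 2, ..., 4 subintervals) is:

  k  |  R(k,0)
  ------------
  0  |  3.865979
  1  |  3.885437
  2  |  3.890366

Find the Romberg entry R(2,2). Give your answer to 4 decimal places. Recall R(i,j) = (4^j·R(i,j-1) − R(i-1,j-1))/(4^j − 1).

3.8920

Richardson extrapolation on the trapezoidal column (denominator 4−1=3):
R(1,1) = 3.885437 + (3.885437 − 3.865979)/3 = 3.891923
R(2,1) = 3.890366 + (3.890366 − 3.885437)/3 = 3.892009
R(2,2) = 3.892009 + (3.892009 − 3.891923)/15 = 3.892015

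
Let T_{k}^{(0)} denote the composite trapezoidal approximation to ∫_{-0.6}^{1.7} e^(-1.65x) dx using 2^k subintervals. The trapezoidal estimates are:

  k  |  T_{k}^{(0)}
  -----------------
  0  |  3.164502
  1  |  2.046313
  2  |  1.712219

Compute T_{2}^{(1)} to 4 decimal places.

Richardson extrapolation on the trapezoidal column (denominator 4−1=3):
T_{2}^{(1)} = 1.712219 + (1.712219 − 2.046313)/3 = 1.600854
(Column j=1 coincides with Simpson's rule on the same nodes.)

1.6009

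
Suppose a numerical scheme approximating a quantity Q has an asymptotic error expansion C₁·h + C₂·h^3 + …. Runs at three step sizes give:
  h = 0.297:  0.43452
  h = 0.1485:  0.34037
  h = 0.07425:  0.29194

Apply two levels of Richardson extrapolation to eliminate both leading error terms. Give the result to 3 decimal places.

First eliminate the h term (factor 2^1 = 2):
  B₁ = (2·0.34037 − 0.43452)/1 = 0.24622
  B₂ = (2·0.29194 − 0.34037)/1 = 0.24351
Then eliminate the h^3 term (factor 2^3 = 8):
  (8·0.24351 − 0.24622)/7 = 0.24312

0.243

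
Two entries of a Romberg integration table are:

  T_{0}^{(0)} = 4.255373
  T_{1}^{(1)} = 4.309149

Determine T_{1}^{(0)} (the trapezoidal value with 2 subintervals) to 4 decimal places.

From T_{1}^{(1)} = (4·T_{1}^{(0)} − T_{0}^{(0)})/3, solve for T_{1}^{(0)}:
4·T_{1}^{(0)} = 3·4.309149 + 4.255373 = 17.182820
T_{1}^{(0)} = 4.295705

4.2957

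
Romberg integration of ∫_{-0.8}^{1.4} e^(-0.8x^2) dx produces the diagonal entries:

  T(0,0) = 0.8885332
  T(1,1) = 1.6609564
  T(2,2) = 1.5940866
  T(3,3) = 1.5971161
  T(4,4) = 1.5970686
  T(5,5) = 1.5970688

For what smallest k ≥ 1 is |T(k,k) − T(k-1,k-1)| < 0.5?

|T(1,1) − T(0,0)| = 0.7724232 ≥ 0.5
|T(2,2) − T(1,1)| = 0.0668698 < 0.5

k = 2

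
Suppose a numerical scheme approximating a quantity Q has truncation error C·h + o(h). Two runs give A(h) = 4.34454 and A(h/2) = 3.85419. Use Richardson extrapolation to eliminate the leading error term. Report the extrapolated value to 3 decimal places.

3.364

The leading error scales as h; refining by a factor of 2 reduces it by 2^1 = 2.
Extrapolated value = (2·A(h/2) − A(h)) / (2 − 1)
= (2·3.85419 − 4.34454) / 1
= 3.36384 / 1 = 3.36384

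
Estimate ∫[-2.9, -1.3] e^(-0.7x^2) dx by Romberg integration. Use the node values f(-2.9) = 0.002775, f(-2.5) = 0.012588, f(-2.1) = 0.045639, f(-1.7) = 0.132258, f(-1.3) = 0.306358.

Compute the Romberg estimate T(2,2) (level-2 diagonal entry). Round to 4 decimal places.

0.1306

T(0,0) (trapezoid, 1 panel, h=1.6000): 0.247306
T(1,0) (trapezoid, 2 panels, h=0.8000): 0.160164
T(2,0) (trapezoid, 4 panels, h=0.4000): 0.138021
T(1,1) = 0.160164 + (0.160164 − 0.247306)/3 = 0.131117
T(2,1) = 0.138021 + (0.138021 − 0.160164)/3 = 0.130640
T(2,2) = 0.130640 + (0.130640 − 0.131117)/15 = 0.130608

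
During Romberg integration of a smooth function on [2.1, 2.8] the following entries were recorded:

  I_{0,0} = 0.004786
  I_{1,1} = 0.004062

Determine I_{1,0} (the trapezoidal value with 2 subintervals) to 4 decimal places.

From I_{1,1} = (4·I_{1,0} − I_{0,0})/3, solve for I_{1,0}:
4·I_{1,0} = 3·0.004062 + 0.004786 = 0.016972
I_{1,0} = 0.004243

0.0042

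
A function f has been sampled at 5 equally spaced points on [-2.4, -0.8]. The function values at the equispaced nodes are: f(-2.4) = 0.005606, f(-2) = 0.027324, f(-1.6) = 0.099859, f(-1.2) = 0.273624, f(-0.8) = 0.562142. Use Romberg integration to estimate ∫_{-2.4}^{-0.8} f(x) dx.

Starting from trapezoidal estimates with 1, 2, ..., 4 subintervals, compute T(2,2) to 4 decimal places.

T(0,0) (trapezoid, 1 panel, h=1.6000): 0.454198
T(1,0) (trapezoid, 2 panels, h=0.8000): 0.306986
T(2,0) (trapezoid, 4 panels, h=0.4000): 0.273872
T(1,1) = 0.306986 + (0.306986 − 0.454198)/3 = 0.257915
T(2,1) = 0.273872 + (0.273872 − 0.306986)/3 = 0.262834
T(2,2) = 0.262834 + (0.262834 − 0.257915)/15 = 0.263162

0.2632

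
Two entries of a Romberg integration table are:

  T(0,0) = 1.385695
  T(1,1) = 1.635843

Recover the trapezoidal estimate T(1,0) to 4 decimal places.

From T(1,1) = (4·T(1,0) − T(0,0))/3, solve for T(1,0):
4·T(1,0) = 3·1.635843 + 1.385695 = 6.293224
T(1,0) = 1.573306

1.5733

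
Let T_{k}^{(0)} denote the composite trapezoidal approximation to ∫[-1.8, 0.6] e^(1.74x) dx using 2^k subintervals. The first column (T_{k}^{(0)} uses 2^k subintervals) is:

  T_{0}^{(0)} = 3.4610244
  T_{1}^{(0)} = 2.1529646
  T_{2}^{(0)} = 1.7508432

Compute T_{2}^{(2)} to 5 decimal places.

Richardson extrapolation on the trapezoidal column (denominator 4−1=3):
T_{1}^{(1)} = (4·2.1529646 − 3.4610244) / 3 = 1.7169447
T_{2}^{(1)} = 1.7508432 + (1.7508432 − 2.1529646)/3 = 1.6168027
T_{2}^{(2)} = (16·1.6168027 − 1.7169447) / 15 = 1.6101266

1.61013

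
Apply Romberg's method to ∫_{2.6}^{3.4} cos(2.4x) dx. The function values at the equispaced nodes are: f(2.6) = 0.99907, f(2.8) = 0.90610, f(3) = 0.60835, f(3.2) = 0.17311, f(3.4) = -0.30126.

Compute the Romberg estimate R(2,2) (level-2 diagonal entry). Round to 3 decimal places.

0.415

R(0,0) (trapezoid, 1 panel, h=0.8000): 0.27912
R(1,0) (trapezoid, 2 panels, h=0.4000): 0.38290
R(2,0) (trapezoid, 4 panels, h=0.2000): 0.40729
R(1,1) = 0.38290 + (0.38290 − 0.27912)/3 = 0.41749
R(2,1) = 0.40729 + (0.40729 − 0.38290)/3 = 0.41542
R(2,2) = 0.41542 + (0.41542 − 0.41749)/15 = 0.41528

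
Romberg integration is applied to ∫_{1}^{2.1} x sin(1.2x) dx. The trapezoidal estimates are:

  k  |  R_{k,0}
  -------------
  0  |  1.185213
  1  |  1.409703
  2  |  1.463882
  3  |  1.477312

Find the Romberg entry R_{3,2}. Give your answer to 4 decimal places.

1.4818

R_{2,1} = (4·1.463882 − 1.409703) / 3 = 1.481942
R_{3,1} = (4·1.477312 − 1.463882) / 3 = 1.481789
R_{3,2} = 1.481789 + (1.481789 − 1.481942)/15 = 1.481779
(Column j=1 coincides with Simpson's rule on the same nodes.)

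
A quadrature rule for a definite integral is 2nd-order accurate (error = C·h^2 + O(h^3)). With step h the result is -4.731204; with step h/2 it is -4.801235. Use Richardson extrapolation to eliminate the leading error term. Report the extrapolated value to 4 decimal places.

-4.8246

The leading error scales as h^2; refining by a factor of 2 reduces it by 2^2 = 4.
Extrapolated value = (4·A(h/2) − A(h)) / (4 − 1)
= (4·(-4.801235) − (-4.731204)) / 3
= -14.473736 / 3 = -4.824579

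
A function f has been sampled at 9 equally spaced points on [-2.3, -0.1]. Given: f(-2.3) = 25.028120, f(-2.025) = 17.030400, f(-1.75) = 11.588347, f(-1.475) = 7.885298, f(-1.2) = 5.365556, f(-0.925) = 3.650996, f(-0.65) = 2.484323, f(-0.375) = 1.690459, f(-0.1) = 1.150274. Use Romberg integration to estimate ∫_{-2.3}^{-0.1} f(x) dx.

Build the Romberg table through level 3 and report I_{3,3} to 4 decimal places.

17.0556

I_{0,0} (trapezoid, 1 panel, h=2.2000): 28.796233
I_{1,0} (trapezoid, 2 panels, h=1.1000): 20.300228
I_{2,0} (trapezoid, 4 panels, h=0.5500): 17.890083
I_{3,0} (trapezoid, 8 panels, h=0.2750): 17.265758
I_{1,1} = 20.300228 + (20.300228 − 28.796233)/3 = 17.468226
I_{2,1} = 17.890083 + (17.890083 − 20.300228)/3 = 17.086701
I_{3,1} = 17.265758 + (17.265758 − 17.890083)/3 = 17.057650
I_{2,2} = 17.086701 + (17.086701 − 17.468226)/15 = 17.061266
I_{3,2} = 17.057650 + (17.057650 − 17.086701)/15 = 17.055713
I_{3,3} = 17.055713 + (17.055713 − 17.061266)/63 = 17.055625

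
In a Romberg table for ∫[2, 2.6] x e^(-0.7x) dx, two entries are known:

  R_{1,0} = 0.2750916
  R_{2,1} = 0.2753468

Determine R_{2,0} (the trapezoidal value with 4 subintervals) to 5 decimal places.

0.27528

From R_{2,1} = (4·R_{2,0} − R_{1,0})/3, solve for R_{2,0}:
4·R_{2,0} = 3·0.2753468 + 0.2750916 = 1.1011320
R_{2,0} = 0.2752830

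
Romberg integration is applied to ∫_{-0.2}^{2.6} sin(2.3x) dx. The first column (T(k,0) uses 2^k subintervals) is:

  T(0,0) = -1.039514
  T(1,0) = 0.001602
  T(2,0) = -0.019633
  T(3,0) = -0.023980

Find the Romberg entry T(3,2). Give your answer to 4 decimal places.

T(2,1) = -0.019633 + (-0.019633 − 0.001602)/3 = -0.026711
T(3,1) = -0.023980 + (-0.023980 − (-0.019633))/3 = -0.025429
T(3,2) = (16·(-0.025429) − (-0.026711)) / 15 = -0.025344

-0.0253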